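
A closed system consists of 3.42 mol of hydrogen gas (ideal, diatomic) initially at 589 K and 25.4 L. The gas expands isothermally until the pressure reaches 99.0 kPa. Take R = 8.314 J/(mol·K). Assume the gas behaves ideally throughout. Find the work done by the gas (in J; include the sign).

31800 J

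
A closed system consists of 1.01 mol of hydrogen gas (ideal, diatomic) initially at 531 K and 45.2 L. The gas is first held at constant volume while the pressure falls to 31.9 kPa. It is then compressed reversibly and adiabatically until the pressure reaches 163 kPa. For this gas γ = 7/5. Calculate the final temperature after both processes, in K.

274 K

P₁ = nRT₁/V₁ = 1.01×8.314×531/45.2 = 98.6 kPa.
Step 1 — Isochoric: V stays 45.2 L; P/T = const ⇒ T₂ = 172 K, P₂ = 31.9 kPa.
W = 0 (no volume change).
ΔU = nCvΔT = 1.01×20.8×(172−531) = -7540 J.
Q = ΔU = -7540 J.
State after step 1: P = 31.9 kPa, V = 45.2 L, T = 172 K.
Step 2 — Adiabatic: T₂/T₁ = (P₂/P₁)^((γ−1)/γ) ⇒ T₂ = 172×(5.11)^0.286 = 274 K; V₂ = 14.1 L.
ΔU = nCvΔT = 1.01×20.8×(274−172) = 2140 J.
Q = 0 for an adiabatic process, so W = −ΔU = -2140 J.
Net over both steps: W = -2140 J, Q = -7540 J, ΔU = -5400 J.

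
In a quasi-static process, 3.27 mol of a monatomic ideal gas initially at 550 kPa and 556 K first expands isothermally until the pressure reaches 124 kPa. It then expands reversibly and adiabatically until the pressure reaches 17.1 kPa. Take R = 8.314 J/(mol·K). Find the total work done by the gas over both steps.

V₁ = nRT₁/P₁ = 3.27×8.314×556/550 = 27.5 L.
Step 1 — Isothermal: T stays 556 K; PV = const ⇒ V₂ = 122 L, P₂ = 124 kPa.
ΔU = 0 (ideal gas, T constant).
W = nRT ln(V₂/V₁) = 3.27×8.314×556×ln(4.44) = 22500 J.
Q = ΔU + W = 22500 J.
State after step 1: P = 124 kPa, V = 122 L, T = 556 K.
Step 2 — Adiabatic: T₂/T₁ = (P₂/P₁)^((γ−1)/γ) ⇒ T₂ = 556×(0.138)^0.400 = 252 K; V₂ = 400 L.
ΔU = nCvΔT = 3.27×12.5×(252−556) = -12400 J.
Q = 0 for an adiabatic process, so W = −ΔU = 12400 J.
Net over both steps: W = 34900 J, Q = 22500 J, ΔU = -12400 J.

34900 J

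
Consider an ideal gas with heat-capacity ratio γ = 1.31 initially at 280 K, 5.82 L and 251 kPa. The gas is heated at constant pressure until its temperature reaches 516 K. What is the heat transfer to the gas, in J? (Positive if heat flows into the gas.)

n = P₁V₁/(RT₁) = 251×5.82/(8.314×280) = 0.628 mol.
Isobaric: P stays 251 kPa; V/T = const ⇒ T₂ = 516 K, V₂ = 10.7 L.
W = PΔV = 251×(10.7−5.82) kPa·L = 1230 J.
ΔU = nCvΔT = 0.628×26.8×(516−280) = 3970 J.
Q = ΔU + W = nCpΔT = 5200 J.

5200 J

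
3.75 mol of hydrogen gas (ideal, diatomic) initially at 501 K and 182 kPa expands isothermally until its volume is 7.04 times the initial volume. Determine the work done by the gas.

V₁ = nRT₁/P₁ = 3.75×8.314×501/182 = 85.8 L.
Isothermal: T stays 501 K; PV = const ⇒ V₂ = 604 L, P₂ = 25.9 kPa.
W = nRT ln(V₂/V₁) = 3.75×8.314×501×ln(7.04) = 30500 J.

30500 J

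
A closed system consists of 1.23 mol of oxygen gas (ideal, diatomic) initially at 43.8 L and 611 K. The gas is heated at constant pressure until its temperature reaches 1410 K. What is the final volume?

P₁ = nRT₁/V₁ = 1.23×8.314×611/43.8 = 143 kPa.
Isobaric: P stays 143 kPa; V/T = const ⇒ T₂ = 1410 K, V₂ = 101 L.

101 L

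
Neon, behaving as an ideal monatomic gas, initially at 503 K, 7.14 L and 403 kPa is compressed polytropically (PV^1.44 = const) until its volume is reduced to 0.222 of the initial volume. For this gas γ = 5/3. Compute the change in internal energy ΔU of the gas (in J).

4050 J

n = P₁V₁/(RT₁) = 403×7.14/(8.314×503) = 0.688 mol.
Polytropic n=1.44: T₂ = T₁(V₁/V₂)^(n−1) = 503×(4.50)^0.44 = 975 K; P₂ = P₁(V₁/V₂)^n = 3520 kPa.
For an ideal gas ΔU = nCvΔT with Cv = (3/2)R = 12.5 J/(mol·K).
ΔU = 0.688×12.5×(975−503) = 4050 J.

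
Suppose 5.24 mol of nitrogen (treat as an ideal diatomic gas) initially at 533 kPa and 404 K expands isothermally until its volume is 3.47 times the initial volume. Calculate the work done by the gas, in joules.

V₁ = nRT₁/P₁ = 5.24×8.314×404/533 = 33.0 L.
Isothermal: T stays 404 K; PV = const ⇒ V₂ = 115 L, P₂ = 154 kPa.
W = nRT ln(V₂/V₁) = 5.24×8.314×404×ln(3.47) = 21900 J.

21900 J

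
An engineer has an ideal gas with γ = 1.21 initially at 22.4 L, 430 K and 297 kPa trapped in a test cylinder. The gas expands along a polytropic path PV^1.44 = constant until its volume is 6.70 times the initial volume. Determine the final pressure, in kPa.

Polytropic n=1.44: T₂ = T₁(V₁/V₂)^(n−1) = 430×(0.149)^0.44 = 186 K; P₂ = P₁(V₁/V₂)^n = 19.2 kPa.

19.2 kPa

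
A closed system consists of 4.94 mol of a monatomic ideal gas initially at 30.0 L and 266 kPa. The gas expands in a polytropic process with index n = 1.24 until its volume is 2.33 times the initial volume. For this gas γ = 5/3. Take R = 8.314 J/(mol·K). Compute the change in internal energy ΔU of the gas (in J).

-2200 J

T₁ = P₁V₁/(nR) = 266×30.0/(4.94×8.314) = 194 K.
Polytropic n=1.24: T₂ = T₁(V₁/V₂)^(n−1) = 194×(0.429)^0.24 = 159 K; P₂ = P₁(V₁/V₂)^n = 93.2 kPa.
For an ideal gas ΔU = nCvΔT with Cv = (3/2)R = 12.5 J/(mol·K).
ΔU = 4.94×12.5×(159−194) = -2200 J.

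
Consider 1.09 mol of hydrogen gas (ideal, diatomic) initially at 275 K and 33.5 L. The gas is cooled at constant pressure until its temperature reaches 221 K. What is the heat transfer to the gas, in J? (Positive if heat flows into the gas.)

P₁ = nRT₁/V₁ = 1.09×8.314×275/33.5 = 74.4 kPa.
Isobaric: P stays 74.4 kPa; V/T = const ⇒ T₂ = 221 K, V₂ = 26.9 L.
W = PΔV = 74.4×(26.9−33.5) kPa·L = -489 J.
ΔU = nCvΔT = 1.09×20.8×(221−275) = -1220 J.
Q = ΔU + W = nCpΔT = -1710 J.

-1710 J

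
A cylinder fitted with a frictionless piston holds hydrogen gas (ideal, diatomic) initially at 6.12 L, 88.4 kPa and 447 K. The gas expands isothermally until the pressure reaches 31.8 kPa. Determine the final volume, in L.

17.0 L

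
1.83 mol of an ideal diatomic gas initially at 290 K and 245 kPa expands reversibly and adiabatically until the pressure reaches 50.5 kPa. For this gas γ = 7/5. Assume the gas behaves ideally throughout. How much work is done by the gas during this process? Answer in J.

4010 J

V₁ = nRT₁/P₁ = 1.83×8.314×290/245 = 18.0 L.
Adiabatic: T₂/T₁ = (P₂/P₁)^((γ−1)/γ) ⇒ T₂ = 290×(0.206)^0.286 = 185 K; V₂ = 55.6 L.
ΔU = nCvΔT = 1.83×20.8×(185−290) = -4010 J.
Q = 0 for an adiabatic process, so W = −ΔU = 4010 J.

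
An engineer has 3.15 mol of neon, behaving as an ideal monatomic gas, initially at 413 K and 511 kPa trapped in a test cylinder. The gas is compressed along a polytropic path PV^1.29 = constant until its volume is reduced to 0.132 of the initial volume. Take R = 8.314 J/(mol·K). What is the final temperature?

743 K

V₁ = nRT₁/P₁ = 3.15×8.314×413/511 = 21.2 L.
Polytropic n=1.29: T₂ = T₁(V₁/V₂)^(n−1) = 413×(7.58)^0.29 = 743 K; P₂ = P₁(V₁/V₂)^n = 6960 kPa.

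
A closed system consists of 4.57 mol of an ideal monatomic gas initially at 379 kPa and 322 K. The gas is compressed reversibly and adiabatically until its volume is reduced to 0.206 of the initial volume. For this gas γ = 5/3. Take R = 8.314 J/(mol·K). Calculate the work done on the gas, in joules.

V₁ = nRT₁/P₁ = 4.57×8.314×322/379 = 32.3 L.
Adiabatic: TV^(γ−1) = const ⇒ T₂ = 322×(4.85)^0.667 = 923 K; PV^γ = const ⇒ P₂ = 5270 kPa.
ΔU = nCvΔT = 4.57×12.5×(923−322) = 34300 J.
Q = 0 for an adiabatic process, so W = −ΔU = -34300 J.
Work done on the gas = −W_by = 34300 J.

34300 J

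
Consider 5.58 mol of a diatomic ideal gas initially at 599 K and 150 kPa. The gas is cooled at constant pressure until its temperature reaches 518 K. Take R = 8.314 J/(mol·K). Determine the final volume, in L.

160 L

V₁ = nRT₁/P₁ = 5.58×8.314×599/150 = 185 L.
Isobaric: P stays 150 kPa; V/T = const ⇒ T₂ = 518 K, V₂ = 160 L.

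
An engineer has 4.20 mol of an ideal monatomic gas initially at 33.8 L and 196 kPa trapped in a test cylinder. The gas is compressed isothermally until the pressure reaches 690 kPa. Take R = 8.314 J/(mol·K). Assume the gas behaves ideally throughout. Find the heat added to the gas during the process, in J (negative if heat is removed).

-8340 J

T₁ = P₁V₁/(nR) = 196×33.8/(4.20×8.314) = 190 K.
Isothermal: T stays 190 K; PV = const ⇒ V₂ = 9.60 L, P₂ = 690 kPa.
ΔU = 0 (ideal gas, T constant).
W = nRT ln(V₂/V₁) = 4.20×8.314×190×ln(0.284) = -8340 J.
Q = ΔU + W = -8340 J.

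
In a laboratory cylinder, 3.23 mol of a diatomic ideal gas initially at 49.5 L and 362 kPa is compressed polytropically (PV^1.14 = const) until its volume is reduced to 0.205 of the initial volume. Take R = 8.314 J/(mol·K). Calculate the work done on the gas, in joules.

31800 J

T₁ = P₁V₁/(nR) = 362×49.5/(3.23×8.314) = 667 K.
Polytropic n=1.14: T₂ = T₁(V₁/V₂)^(n−1) = 667×(4.88)^0.14 = 833 K; P₂ = P₁(V₁/V₂)^n = 2200 kPa.
W = (P₁V₁−P₂V₂)/(n−1) = (362×49.5−2200×10.1)/0.14 = -31800 J.
Work done on the gas = −W_by = 31800 J.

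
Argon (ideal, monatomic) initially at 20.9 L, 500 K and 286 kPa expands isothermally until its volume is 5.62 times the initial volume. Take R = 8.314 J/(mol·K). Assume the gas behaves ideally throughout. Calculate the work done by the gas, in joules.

n = P₁V₁/(RT₁) = 286×20.9/(8.314×500) = 1.44 mol.
Isothermal: T stays 500 K; PV = const ⇒ V₂ = 117 L, P₂ = 50.9 kPa.
W = nRT ln(V₂/V₁) = 1.44×8.314×500×ln(5.62) = 10300 J.

10300 J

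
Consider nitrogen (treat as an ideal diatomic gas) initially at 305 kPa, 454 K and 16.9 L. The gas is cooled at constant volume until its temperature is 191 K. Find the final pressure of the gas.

Isochoric: V stays 16.9 L; P/T = const ⇒ T₂ = 191 K, P₂ = 128 kPa.

128 kPa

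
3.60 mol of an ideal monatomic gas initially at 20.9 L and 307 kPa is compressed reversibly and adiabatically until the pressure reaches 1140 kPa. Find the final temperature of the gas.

T₁ = P₁V₁/(nR) = 307×20.9/(3.60×8.314) = 214 K.
Adiabatic: T₂/T₁ = (P₂/P₁)^((γ−1)/γ) ⇒ T₂ = 214×(3.71)^0.400 = 362 K; V₂ = 9.51 L.

362 K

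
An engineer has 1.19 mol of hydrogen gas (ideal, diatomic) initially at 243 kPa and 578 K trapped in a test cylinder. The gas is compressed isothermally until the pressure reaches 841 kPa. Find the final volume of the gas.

6.80 L

V₁ = nRT₁/P₁ = 1.19×8.314×578/243 = 23.5 L.
Isothermal: T stays 578 K; PV = const ⇒ V₂ = 6.80 L, P₂ = 841 kPa.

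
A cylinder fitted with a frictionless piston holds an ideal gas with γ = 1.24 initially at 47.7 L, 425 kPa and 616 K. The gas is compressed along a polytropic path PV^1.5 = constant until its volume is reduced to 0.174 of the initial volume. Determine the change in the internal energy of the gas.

118000 J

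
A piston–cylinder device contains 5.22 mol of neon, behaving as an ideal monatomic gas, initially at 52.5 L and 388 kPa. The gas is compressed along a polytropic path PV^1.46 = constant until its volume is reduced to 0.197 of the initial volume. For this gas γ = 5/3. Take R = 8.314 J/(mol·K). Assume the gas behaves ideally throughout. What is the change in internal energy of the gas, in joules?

34000 J

T₁ = P₁V₁/(nR) = 388×52.5/(5.22×8.314) = 469 K.
Polytropic n=1.46: T₂ = T₁(V₁/V₂)^(n−1) = 469×(5.08)^0.46 = 991 K; P₂ = P₁(V₁/V₂)^n = 4160 kPa.
For an ideal gas ΔU = nCvΔT with Cv = (3/2)R = 12.5 J/(mol·K).
ΔU = 5.22×12.5×(991−469) = 34000 J.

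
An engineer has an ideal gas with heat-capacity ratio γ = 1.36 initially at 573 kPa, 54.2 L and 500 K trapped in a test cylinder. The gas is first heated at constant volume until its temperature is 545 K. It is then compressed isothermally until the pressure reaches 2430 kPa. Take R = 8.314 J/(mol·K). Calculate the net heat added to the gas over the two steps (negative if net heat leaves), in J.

n = P₁V₁/(RT₁) = 573×54.2/(8.314×500) = 7.47 mol.
Step 1 — Isochoric: V stays 54.2 L; P/T = const ⇒ T₂ = 545 K, P₂ = 625 kPa.
W = 0 (no volume change).
ΔU = nCvΔT = 7.47×23.1×(545−500) = 7760 J.
Q = ΔU = 7760 J.
State after step 1: P = 625 kPa, V = 54.2 L, T = 545 K.
Step 2 — Isothermal: T stays 545 K; PV = const ⇒ V₂ = 13.9 L, P₂ = 2430 kPa.
ΔU = 0 (ideal gas, T constant).
W = nRT ln(V₂/V₁) = 7.47×8.314×545×ln(0.257) = -46000 J.
Q = ΔU + W = -46000 J.
Net over both steps: W = -46000 J, Q = -38200 J, ΔU = 7760 J.

-38200 J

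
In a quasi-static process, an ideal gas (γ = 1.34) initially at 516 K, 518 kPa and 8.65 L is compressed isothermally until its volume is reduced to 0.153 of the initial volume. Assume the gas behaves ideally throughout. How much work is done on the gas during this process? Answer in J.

n = P₁V₁/(RT₁) = 518×8.65/(8.314×516) = 1.04 mol.
Isothermal: T stays 516 K; PV = const ⇒ V₂ = 1.32 L, P₂ = 3390 kPa.
W = nRT ln(V₂/V₁) = 1.04×8.314×516×ln(0.153) = -8410 J.
Work done on the gas = −W_by = 8410 J.

8410 J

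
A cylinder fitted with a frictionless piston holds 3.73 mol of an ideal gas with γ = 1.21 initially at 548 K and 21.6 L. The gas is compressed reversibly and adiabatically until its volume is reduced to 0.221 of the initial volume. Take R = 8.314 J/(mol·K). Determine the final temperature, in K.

P₁ = nRT₁/V₁ = 3.73×8.314×548/21.6 = 787 kPa.
Adiabatic: TV^(γ−1) = const ⇒ T₂ = 548×(4.52)^0.210 = 752 K; PV^γ = const ⇒ P₂ = 4890 kPa.

752 K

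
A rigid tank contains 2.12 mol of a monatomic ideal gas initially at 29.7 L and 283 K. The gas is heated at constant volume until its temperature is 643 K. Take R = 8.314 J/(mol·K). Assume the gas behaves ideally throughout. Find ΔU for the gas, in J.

P₁ = nRT₁/V₁ = 2.12×8.314×283/29.7 = 168 kPa.
Isochoric: V stays 29.7 L; P/T = const ⇒ T₂ = 643 K, P₂ = 382 kPa.
For an ideal gas ΔU = nCvΔT with Cv = (3/2)R = 12.5 J/(mol·K).
ΔU = 2.12×12.5×(643−283) = 9520 J.

9520 J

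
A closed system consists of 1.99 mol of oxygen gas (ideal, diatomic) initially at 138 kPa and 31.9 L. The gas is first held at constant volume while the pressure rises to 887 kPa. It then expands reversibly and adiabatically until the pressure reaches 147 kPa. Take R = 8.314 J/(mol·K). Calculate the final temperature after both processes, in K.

T₁ = P₁V₁/(nR) = 138×31.9/(1.99×8.314) = 266 K.
Step 1 — Isochoric: V stays 31.9 L; P/T = const ⇒ T₂ = 1710 K, P₂ = 887 kPa.
W = 0 (no volume change).
ΔU = nCvΔT = 1.99×20.8×(1710−266) = 59700 J.
Q = ΔU = 59700 J.
State after step 1: P = 887 kPa, V = 31.9 L, T = 1710 K.
Step 2 — Adiabatic: T₂/T₁ = (P₂/P₁)^((γ−1)/γ) ⇒ T₂ = 1710×(0.166)^0.286 = 1020 K; V₂ = 115 L.
ΔU = nCvΔT = 1.99×20.8×(1020−1710) = -28400 J.
Q = 0 for an adiabatic process, so W = −ΔU = 28400 J.
Net over both steps: W = 28400 J, Q = 59700 J, ΔU = 31300 J.

1020 K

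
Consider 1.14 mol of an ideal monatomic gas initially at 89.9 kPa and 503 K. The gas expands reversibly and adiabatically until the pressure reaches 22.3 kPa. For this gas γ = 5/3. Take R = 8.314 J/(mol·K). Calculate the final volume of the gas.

122 L

V₁ = nRT₁/P₁ = 1.14×8.314×503/89.9 = 53.0 L.
Adiabatic: T₂/T₁ = (P₂/P₁)^((γ−1)/γ) ⇒ T₂ = 503×(0.248)^0.400 = 288 K; V₂ = 122 L.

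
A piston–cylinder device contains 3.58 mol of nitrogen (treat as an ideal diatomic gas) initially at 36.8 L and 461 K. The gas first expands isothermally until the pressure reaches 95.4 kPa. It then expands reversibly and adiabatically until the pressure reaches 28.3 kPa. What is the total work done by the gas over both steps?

28800 J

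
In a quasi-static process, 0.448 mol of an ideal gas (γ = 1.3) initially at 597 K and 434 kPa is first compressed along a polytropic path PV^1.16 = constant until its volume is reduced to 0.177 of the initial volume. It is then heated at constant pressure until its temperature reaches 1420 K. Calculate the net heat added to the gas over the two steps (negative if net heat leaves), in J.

8140 J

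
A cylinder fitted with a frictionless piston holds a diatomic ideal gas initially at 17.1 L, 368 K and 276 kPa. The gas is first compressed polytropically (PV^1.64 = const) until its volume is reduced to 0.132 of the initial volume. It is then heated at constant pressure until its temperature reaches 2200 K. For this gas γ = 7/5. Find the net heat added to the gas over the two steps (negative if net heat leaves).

50100 J

n = P₁V₁/(RT₁) = 276×17.1/(8.314×368) = 1.54 mol.
Step 1 — Polytropic n=1.64: T₂ = T₁(V₁/V₂)^(n−1) = 368×(7.58)^0.64 = 1340 K; P₂ = P₁(V₁/V₂)^n = 7640 kPa.
W = (P₁V₁−P₂V₂)/(n−1) = (276×17.1−7640×2.26)/0.64 = -19600 J.
ΔU = nCvΔT = 1.54×20.8×(1340−368) = 31300 J.
Q = ΔU + W = 11700 J.
State after step 1: P = 7640 kPa, V = 2.26 L, T = 1340 K.
Step 2 — Isobaric: P stays 7640 kPa; V/T = const ⇒ T₂ = 2200 K, V₂ = 3.69 L.
W = PΔV = 7640×(3.69−2.26) kPa·L = 11000 J.
ΔU = nCvΔT = 1.54×20.8×(2200−1340) = 27400 J.
Q = ΔU + W = nCpΔT = 38400 J.
Net over both steps: W = -8610 J, Q = 50100 J, ΔU = 58700 J.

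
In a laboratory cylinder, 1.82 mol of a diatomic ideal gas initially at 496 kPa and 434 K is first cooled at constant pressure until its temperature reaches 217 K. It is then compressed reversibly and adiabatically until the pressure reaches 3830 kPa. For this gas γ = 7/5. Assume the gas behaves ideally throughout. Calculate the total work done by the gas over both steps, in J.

V₁ = nRT₁/P₁ = 1.82×8.314×434/496 = 13.2 L.
Step 1 — Isobaric: P stays 496 kPa; V/T = const ⇒ T₂ = 217 K, V₂ = 6.62 L.
W = PΔV = 496×(6.62−13.2) kPa·L = -3280 J.
ΔU = nCvΔT = 1.82×20.8×(217−434) = -8210 J.
Q = ΔU + W = nCpΔT = -11500 J.
State after step 1: P = 496 kPa, V = 6.62 L, T = 217 K.
Step 2 — Adiabatic: T₂/T₁ = (P₂/P₁)^((γ−1)/γ) ⇒ T₂ = 217×(7.72)^0.286 = 389 K; V₂ = 1.54 L.
ΔU = nCvΔT = 1.82×20.8×(389−217) = 6510 J.
Q = 0 for an adiabatic process, so W = −ΔU = -6510 J.
Net over both steps: W = -9790 J, Q = -11500 J, ΔU = -1700 J.

-9790 J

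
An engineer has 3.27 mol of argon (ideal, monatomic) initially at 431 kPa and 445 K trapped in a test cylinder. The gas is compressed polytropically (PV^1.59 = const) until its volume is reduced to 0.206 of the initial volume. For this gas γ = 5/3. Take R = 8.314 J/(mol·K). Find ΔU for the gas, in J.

27900 J

V₁ = nRT₁/P₁ = 3.27×8.314×445/431 = 28.1 L.
Polytropic n=1.59: T₂ = T₁(V₁/V₂)^(n−1) = 445×(4.85)^0.59 = 1130 K; P₂ = P₁(V₁/V₂)^n = 5310 kPa.
For an ideal gas ΔU = nCvΔT with Cv = (3/2)R = 12.5 J/(mol·K).
ΔU = 3.27×12.5×(1130−445) = 27900 J.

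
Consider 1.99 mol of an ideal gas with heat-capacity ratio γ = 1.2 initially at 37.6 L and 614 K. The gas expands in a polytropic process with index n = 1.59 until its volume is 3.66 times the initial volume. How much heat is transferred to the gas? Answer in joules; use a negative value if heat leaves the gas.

-18000 J

P₁ = nRT₁/V₁ = 1.99×8.314×614/37.6 = 270 kPa.
Polytropic n=1.59: T₂ = T₁(V₁/V₂)^(n−1) = 614×(0.273)^0.59 = 286 K; P₂ = P₁(V₁/V₂)^n = 34.3 kPa.
W = (P₁V₁−P₂V₂)/(n−1) = (270×37.6−34.3×138)/0.59 = 9210 J.
ΔU = nCvΔT = 1.99×41.6×(286−614) = -27200 J.
Q = ΔU + W = -18000 J.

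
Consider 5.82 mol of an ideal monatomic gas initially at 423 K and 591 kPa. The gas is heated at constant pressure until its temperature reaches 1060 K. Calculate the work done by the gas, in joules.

30800 J

V₁ = nRT₁/P₁ = 5.82×8.314×423/591 = 34.6 L.
Isobaric: P stays 591 kPa; V/T = const ⇒ T₂ = 1060 K, V₂ = 86.8 L.
W = PΔV = 591×(86.8−34.6) kPa·L = 30800 J.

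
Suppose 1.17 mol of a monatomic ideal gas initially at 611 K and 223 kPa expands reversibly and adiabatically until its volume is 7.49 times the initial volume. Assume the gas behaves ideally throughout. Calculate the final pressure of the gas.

7.78 kPa

V₁ = nRT₁/P₁ = 1.17×8.314×611/223 = 26.7 L.
Adiabatic: TV^(γ−1) = const ⇒ T₂ = 611×(0.134)^0.667 = 160 K; PV^γ = const ⇒ P₂ = 7.78 kPa.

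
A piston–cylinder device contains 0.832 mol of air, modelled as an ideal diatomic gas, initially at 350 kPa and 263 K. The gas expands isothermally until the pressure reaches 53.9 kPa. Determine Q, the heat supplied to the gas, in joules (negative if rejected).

3400 J

V₁ = nRT₁/P₁ = 0.832×8.314×263/350 = 5.20 L.
Isothermal: T stays 263 K; PV = const ⇒ V₂ = 33.8 L, P₂ = 53.9 kPa.
ΔU = 0 (ideal gas, T constant).
W = nRT ln(V₂/V₁) = 0.832×8.314×263×ln(6.49) = 3400 J.
Q = ΔU + W = 3400 J.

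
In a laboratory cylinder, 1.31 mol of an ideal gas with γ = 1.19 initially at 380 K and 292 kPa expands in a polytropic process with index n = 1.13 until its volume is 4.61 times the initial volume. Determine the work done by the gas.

5740 J

V₁ = nRT₁/P₁ = 1.31×8.314×380/292 = 14.2 L.
Polytropic n=1.13: T₂ = T₁(V₁/V₂)^(n−1) = 380×(0.217)^0.13 = 312 K; P₂ = P₁(V₁/V₂)^n = 51.9 kPa.
W = (P₁V₁−P₂V₂)/(n−1) = (292×14.2−51.9×65.3)/0.13 = 5740 J.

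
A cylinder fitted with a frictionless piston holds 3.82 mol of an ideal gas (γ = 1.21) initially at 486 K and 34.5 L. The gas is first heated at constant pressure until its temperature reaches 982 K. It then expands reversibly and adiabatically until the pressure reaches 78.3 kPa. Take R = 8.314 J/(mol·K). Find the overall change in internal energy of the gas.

P₁ = nRT₁/V₁ = 3.82×8.314×486/34.5 = 447 kPa.
Step 1 — Isobaric: P stays 447 kPa; V/T = const ⇒ T₂ = 982 K, V₂ = 69.7 L.
W = PΔV = 447×(69.7−34.5) kPa·L = 15800 J.
ΔU = nCvΔT = 3.82×39.6×(982−486) = 75000 J.
Q = ΔU + W = nCpΔT = 90800 J.
State after step 1: P = 447 kPa, V = 69.7 L, T = 982 K.
Step 2 — Adiabatic: T₂/T₁ = (P₂/P₁)^((γ−1)/γ) ⇒ T₂ = 982×(0.175)^0.174 = 726 K; V₂ = 294 L.
ΔU = nCvΔT = 3.82×39.6×(726−982) = -38800 J.
Q = 0 for an adiabatic process, so W = −ΔU = 38800 J.
Net over both steps: W = 54500 J, Q = 90800 J, ΔU = 36200 J.

36200 J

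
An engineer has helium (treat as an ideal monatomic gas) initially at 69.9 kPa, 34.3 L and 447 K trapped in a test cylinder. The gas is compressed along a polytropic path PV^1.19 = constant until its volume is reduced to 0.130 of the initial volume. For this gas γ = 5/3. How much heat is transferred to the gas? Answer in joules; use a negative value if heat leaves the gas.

-4270 J

n = P₁V₁/(RT₁) = 69.9×34.3/(8.314×447) = 0.645 mol.
Polytropic n=1.19: T₂ = T₁(V₁/V₂)^(n−1) = 447×(7.69)^0.19 = 659 K; P₂ = P₁(V₁/V₂)^n = 792 kPa.
W = (P₁V₁−P₂V₂)/(n−1) = (69.9×34.3−792×4.46)/0.19 = -5980 J.
ΔU = nCvΔT = 0.645×12.5×(659−447) = 1700 J.
Q = ΔU + W = -4270 J.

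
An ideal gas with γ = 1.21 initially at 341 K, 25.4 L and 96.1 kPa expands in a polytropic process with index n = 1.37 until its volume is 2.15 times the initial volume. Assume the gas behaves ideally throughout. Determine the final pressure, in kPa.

33.7 kPa

Polytropic n=1.37: T₂ = T₁(V₁/V₂)^(n−1) = 341×(0.465)^0.37 = 257 K; P₂ = P₁(V₁/V₂)^n = 33.7 kPa.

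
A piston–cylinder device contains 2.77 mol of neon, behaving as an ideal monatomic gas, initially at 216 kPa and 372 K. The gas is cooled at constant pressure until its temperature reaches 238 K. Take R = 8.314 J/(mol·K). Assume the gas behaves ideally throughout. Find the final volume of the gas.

25.4 L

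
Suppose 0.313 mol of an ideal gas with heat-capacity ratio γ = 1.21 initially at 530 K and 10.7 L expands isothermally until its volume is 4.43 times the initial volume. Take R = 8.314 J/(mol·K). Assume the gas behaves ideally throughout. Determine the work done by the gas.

2050 J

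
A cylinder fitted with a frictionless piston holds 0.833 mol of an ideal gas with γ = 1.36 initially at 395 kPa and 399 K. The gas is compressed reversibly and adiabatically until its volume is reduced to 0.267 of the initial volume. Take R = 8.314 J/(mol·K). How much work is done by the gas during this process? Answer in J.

V₁ = nRT₁/P₁ = 0.833×8.314×399/395 = 7.00 L.
Adiabatic: TV^(γ−1) = const ⇒ T₂ = 399×(3.75)^0.360 = 642 K; PV^γ = const ⇒ P₂ = 2380 kPa.
ΔU = nCvΔT = 0.833×23.1×(642−399) = 4670 J.
Q = 0 for an adiabatic process, so W = −ΔU = -4670 J.

-4670 J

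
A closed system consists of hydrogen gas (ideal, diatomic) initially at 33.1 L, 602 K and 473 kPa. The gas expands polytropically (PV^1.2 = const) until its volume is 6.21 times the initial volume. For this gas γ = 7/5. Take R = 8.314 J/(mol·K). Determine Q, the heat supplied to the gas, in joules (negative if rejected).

12000 J

n = P₁V₁/(RT₁) = 473×33.1/(8.314×602) = 3.13 mol.
Polytropic n=1.2: T₂ = T₁(V₁/V₂)^(n−1) = 602×(0.161)^0.20 = 418 K; P₂ = P₁(V₁/V₂)^n = 52.9 kPa.
W = (P₁V₁−P₂V₂)/(n−1) = (473×33.1−52.9×206)/0.20 = 24000 J.
ΔU = nCvΔT = 3.13×20.8×(418−602) = -12000 J.
Q = ΔU + W = 12000 J.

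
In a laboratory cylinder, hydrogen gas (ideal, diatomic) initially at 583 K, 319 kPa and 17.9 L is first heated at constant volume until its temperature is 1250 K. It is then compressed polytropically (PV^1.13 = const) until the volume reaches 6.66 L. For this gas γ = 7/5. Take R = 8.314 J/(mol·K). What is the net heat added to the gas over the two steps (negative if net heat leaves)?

7610 J

n = P₁V₁/(RT₁) = 319×17.9/(8.314×583) = 1.18 mol.
Step 1 — Isochoric: V stays 17.9 L; P/T = const ⇒ T₂ = 1250 K, P₂ = 684 kPa.
W = 0 (no volume change).
ΔU = nCvΔT = 1.18×20.8×(1250−583) = 16300 J.
Q = ΔU = 16300 J.
State after step 1: P = 684 kPa, V = 17.9 L, T = 1250 K.
Step 2 — Polytropic n=1.13: T₂ = T₁(V₁/V₂)^(n−1) = 1250×(2.69)^0.13 = 1420 K; P₂ = P₁(V₁/V₂)^n = 2090 kPa.
W = (P₁V₁−P₂V₂)/(n−1) = (684×17.9−2090×6.66)/0.13 = -12900 J.
ΔU = nCvΔT = 1.18×20.8×(1420−1250) = 4200 J.
Q = ΔU + W = -8720 J.
Net over both steps: W = -12900 J, Q = 7610 J, ΔU = 20500 J.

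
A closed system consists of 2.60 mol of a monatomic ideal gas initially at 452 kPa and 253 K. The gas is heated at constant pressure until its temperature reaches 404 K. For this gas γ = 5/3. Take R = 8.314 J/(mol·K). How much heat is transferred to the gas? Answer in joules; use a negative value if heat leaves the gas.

8160 J

V₁ = nRT₁/P₁ = 2.60×8.314×253/452 = 12.1 L.
Isobaric: P stays 452 kPa; V/T = const ⇒ T₂ = 404 K, V₂ = 19.3 L.
W = PΔV = 452×(19.3−12.1) kPa·L = 3260 J.
ΔU = nCvΔT = 2.60×12.5×(404−253) = 4900 J.
Q = ΔU + W = nCpΔT = 8160 J.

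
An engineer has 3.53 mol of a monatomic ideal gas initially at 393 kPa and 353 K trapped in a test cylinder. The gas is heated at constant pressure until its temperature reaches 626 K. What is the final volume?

V₁ = nRT₁/P₁ = 3.53×8.314×353/393 = 26.4 L.
Isobaric: P stays 393 kPa; V/T = const ⇒ T₂ = 626 K, V₂ = 46.7 L.

46.7 L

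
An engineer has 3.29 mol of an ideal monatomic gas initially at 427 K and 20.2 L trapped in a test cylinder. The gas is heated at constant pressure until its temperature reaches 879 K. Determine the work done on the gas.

-12400 J

P₁ = nRT₁/V₁ = 3.29×8.314×427/20.2 = 578 kPa.
Isobaric: P stays 578 kPa; V/T = const ⇒ T₂ = 879 K, V₂ = 41.6 L.
W = PΔV = 578×(41.6−20.2) kPa·L = 12400 J.
Work done on the gas = −W_by = -12400 J.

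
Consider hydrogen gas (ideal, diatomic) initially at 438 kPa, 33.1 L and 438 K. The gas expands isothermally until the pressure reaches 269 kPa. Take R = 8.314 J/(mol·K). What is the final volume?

53.9 L

Isothermal: T stays 438 K; PV = const ⇒ V₂ = 53.9 L, P₂ = 269 kPa.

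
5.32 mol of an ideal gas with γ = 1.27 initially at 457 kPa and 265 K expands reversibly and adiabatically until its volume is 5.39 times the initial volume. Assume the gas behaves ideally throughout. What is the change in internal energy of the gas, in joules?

V₁ = nRT₁/P₁ = 5.32×8.314×265/457 = 25.6 L.
Adiabatic: TV^(γ−1) = const ⇒ T₂ = 265×(0.186)^0.270 = 168 K; PV^γ = const ⇒ P₂ = 53.8 kPa.
For an ideal gas ΔU = nCvΔT with Cv = R/(γ−1) = 30.8 J/(mol·K).
ΔU = 5.32×30.8×(168−265) = -15900 J.

-15900 J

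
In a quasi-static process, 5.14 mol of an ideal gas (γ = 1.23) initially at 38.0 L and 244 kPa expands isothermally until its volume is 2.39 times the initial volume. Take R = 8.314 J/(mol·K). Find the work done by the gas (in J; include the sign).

8080 J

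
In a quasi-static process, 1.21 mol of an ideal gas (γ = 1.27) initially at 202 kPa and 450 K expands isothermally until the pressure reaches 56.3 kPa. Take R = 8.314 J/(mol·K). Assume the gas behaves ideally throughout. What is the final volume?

80.4 L

V₁ = nRT₁/P₁ = 1.21×8.314×450/202 = 22.4 L.
Isothermal: T stays 450 K; PV = const ⇒ V₂ = 80.4 L, P₂ = 56.3 kPa.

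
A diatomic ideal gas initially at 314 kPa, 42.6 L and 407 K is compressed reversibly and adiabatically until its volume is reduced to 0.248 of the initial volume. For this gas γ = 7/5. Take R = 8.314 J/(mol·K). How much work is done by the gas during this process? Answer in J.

-25000 J

n = P₁V₁/(RT₁) = 314×42.6/(8.314×407) = 3.95 mol.
Adiabatic: TV^(γ−1) = const ⇒ T₂ = 407×(4.03)^0.400 = 711 K; PV^γ = const ⇒ P₂ = 2210 kPa.
ΔU = nCvΔT = 3.95×20.8×(711−407) = 25000 J.
Q = 0 for an adiabatic process, so W = −ΔU = -25000 J.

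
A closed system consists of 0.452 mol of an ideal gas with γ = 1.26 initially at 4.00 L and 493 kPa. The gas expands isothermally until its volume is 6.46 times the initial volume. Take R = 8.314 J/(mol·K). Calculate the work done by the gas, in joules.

3680 J

T₁ = P₁V₁/(nR) = 493×4.00/(0.452×8.314) = 525 K.
Isothermal: T stays 525 K; PV = const ⇒ V₂ = 25.8 L, P₂ = 76.3 kPa.
W = nRT ln(V₂/V₁) = 0.452×8.314×525×ln(6.46) = 3680 J.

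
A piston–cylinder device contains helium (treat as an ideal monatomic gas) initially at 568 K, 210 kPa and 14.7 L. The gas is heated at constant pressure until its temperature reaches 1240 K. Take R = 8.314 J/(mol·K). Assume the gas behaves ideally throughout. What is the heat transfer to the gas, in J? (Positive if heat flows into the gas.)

9130 J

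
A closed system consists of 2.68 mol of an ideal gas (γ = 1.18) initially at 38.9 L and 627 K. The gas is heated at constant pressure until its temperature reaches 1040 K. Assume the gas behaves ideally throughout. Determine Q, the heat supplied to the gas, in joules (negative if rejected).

P₁ = nRT₁/V₁ = 2.68×8.314×627/38.9 = 359 kPa.
Isobaric: P stays 359 kPa; V/T = const ⇒ T₂ = 1040 K, V₂ = 64.5 L.
W = PΔV = 359×(64.5−38.9) kPa·L = 9200 J.
ΔU = nCvΔT = 2.68×46.2×(1040−627) = 51100 J.
Q = ΔU + W = nCpΔT = 60300 J.

60300 J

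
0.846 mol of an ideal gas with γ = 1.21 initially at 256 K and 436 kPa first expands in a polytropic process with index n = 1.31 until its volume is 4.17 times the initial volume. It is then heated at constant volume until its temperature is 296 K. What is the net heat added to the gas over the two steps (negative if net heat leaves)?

3420 J

V₁ = nRT₁/P₁ = 0.846×8.314×256/436 = 4.13 L.
Step 1 — Polytropic n=1.31: T₂ = T₁(V₁/V₂)^(n−1) = 256×(0.240)^0.31 = 164 K; P₂ = P₁(V₁/V₂)^n = 67.2 kPa.
W = (P₁V₁−P₂V₂)/(n−1) = (436×4.13−67.2×17.2)/0.31 = 2080 J.
ΔU = nCvΔT = 0.846×39.6×(164−256) = -3070 J.
Q = ΔU + W = -989 J.
State after step 1: P = 67.2 kPa, V = 17.2 L, T = 164 K.
Step 2 — Isochoric: V stays 17.2 L; P/T = const ⇒ T₂ = 296 K, P₂ = 121 kPa.
W = 0 (no volume change).
ΔU = nCvΔT = 0.846×39.6×(296−164) = 4410 J.
Q = ΔU = 4410 J.
Net over both steps: W = 2080 J, Q = 3420 J, ΔU = 1340 J.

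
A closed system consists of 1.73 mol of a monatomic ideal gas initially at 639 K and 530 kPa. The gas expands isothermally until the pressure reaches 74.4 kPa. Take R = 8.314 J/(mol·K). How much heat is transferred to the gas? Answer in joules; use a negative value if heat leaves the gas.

V₁ = nRT₁/P₁ = 1.73×8.314×639/530 = 17.3 L.
Isothermal: T stays 639 K; PV = const ⇒ V₂ = 124 L, P₂ = 74.4 kPa.
ΔU = 0 (ideal gas, T constant).
W = nRT ln(V₂/V₁) = 1.73×8.314×639×ln(7.12) = 18000 J.
Q = ΔU + W = 18000 J.

18000 J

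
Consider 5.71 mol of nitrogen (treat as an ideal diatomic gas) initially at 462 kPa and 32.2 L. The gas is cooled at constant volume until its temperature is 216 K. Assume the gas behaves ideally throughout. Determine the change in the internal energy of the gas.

T₁ = P₁V₁/(nR) = 462×32.2/(5.71×8.314) = 313 K.
Isochoric: V stays 32.2 L; P/T = const ⇒ T₂ = 216 K, P₂ = 318 kPa.
For an ideal gas ΔU = nCvΔT with Cv = (5/2)R = 20.8 J/(mol·K).
ΔU = 5.71×20.8×(216−313) = -11600 J.

-11600 J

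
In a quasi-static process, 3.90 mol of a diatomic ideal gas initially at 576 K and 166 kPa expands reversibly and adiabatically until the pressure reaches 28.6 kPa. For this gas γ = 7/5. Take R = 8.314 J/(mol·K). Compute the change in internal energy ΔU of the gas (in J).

V₁ = nRT₁/P₁ = 3.90×8.314×576/166 = 113 L.
Adiabatic: T₂/T₁ = (P₂/P₁)^((γ−1)/γ) ⇒ T₂ = 576×(0.172)^0.286 = 349 K; V₂ = 395 L.
For an ideal gas ΔU = nCvΔT with Cv = (5/2)R = 20.8 J/(mol·K).
ΔU = 3.90×20.8×(349−576) = -18400 J.

-18400 J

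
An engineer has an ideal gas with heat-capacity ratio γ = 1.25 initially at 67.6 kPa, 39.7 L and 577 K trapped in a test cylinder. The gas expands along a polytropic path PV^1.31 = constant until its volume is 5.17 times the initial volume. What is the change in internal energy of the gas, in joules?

n = P₁V₁/(RT₁) = 67.6×39.7/(8.314×577) = 0.559 mol.
Polytropic n=1.31: T₂ = T₁(V₁/V₂)^(n−1) = 577×(0.193)^0.31 = 347 K; P₂ = P₁(V₁/V₂)^n = 7.86 kPa.
For an ideal gas ΔU = nCvΔT with Cv = R/(γ−1) = 33.3 J/(mol·K).
ΔU = 0.559×33.3×(347−577) = -4280 J.

-4280 J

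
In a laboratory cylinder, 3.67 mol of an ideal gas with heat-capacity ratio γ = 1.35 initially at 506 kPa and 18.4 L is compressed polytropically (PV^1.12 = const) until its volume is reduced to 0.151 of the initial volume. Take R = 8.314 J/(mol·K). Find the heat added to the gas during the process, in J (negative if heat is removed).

-13000 J

T₁ = P₁V₁/(nR) = 506×18.4/(3.67×8.314) = 305 K.
Polytropic n=1.12: T₂ = T₁(V₁/V₂)^(n−1) = 305×(6.62)^0.12 = 383 K; P₂ = P₁(V₁/V₂)^n = 4200 kPa.
W = (P₁V₁−P₂V₂)/(n−1) = (506×18.4−4200×2.78)/0.12 = -19800 J.
ΔU = nCvΔT = 3.67×23.8×(383−305) = 6770 J.
Q = ΔU + W = -13000 J.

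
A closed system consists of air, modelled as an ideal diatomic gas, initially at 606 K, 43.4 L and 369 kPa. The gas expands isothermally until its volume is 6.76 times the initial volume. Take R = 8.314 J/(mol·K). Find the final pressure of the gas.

54.6 kPa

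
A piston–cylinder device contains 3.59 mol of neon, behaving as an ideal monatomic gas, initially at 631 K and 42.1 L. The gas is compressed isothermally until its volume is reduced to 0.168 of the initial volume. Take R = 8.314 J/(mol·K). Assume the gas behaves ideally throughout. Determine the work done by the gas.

P₁ = nRT₁/V₁ = 3.59×8.314×631/42.1 = 447 kPa.
Isothermal: T stays 631 K; PV = const ⇒ V₂ = 7.07 L, P₂ = 2660 kPa.
W = nRT ln(V₂/V₁) = 3.59×8.314×631×ln(0.168) = -33600 J.

-33600 J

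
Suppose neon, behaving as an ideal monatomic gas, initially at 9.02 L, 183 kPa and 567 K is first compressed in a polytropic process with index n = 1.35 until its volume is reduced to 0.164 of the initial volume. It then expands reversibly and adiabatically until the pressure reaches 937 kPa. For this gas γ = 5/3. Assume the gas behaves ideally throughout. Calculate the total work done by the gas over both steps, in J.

-2880 J

n = P₁V₁/(RT₁) = 183×9.02/(8.314×567) = 0.350 mol.
Step 1 — Polytropic n=1.35: T₂ = T₁(V₁/V₂)^(n−1) = 567×(6.10)^0.35 = 1070 K; P₂ = P₁(V₁/V₂)^n = 2100 kPa.
W = (P₁V₁−P₂V₂)/(n−1) = (183×9.02−2100×1.48)/0.35 = -4160 J.
ΔU = nCvΔT = 0.350×12.5×(1070−567) = 2190 J.
Q = ΔU + W = -1980 J.
State after step 1: P = 2100 kPa, V = 1.48 L, T = 1070 K.
Step 2 — Adiabatic: T₂/T₁ = (P₂/P₁)^((γ−1)/γ) ⇒ T₂ = 1070×(0.446)^0.400 = 773 K; V₂ = 2.40 L.
ΔU = nCvΔT = 0.350×12.5×(773−1070) = -1290 J.
Q = 0 for an adiabatic process, so W = −ΔU = 1290 J.
Net over both steps: W = -2880 J, Q = -1980 J, ΔU = 899 J.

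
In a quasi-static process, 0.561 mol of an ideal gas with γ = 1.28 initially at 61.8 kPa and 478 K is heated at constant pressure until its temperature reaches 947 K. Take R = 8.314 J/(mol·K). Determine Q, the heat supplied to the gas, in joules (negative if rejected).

10000 J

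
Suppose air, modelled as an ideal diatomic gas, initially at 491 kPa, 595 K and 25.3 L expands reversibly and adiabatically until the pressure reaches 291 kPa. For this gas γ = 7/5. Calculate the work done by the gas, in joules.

n = P₁V₁/(RT₁) = 491×25.3/(8.314×595) = 2.51 mol.
Adiabatic: T₂/T₁ = (P₂/P₁)^((γ−1)/γ) ⇒ T₂ = 595×(0.593)^0.286 = 512 K; V₂ = 36.8 L.
ΔU = nCvΔT = 2.51×20.8×(512−595) = -4310 J.
Q = 0 for an adiabatic process, so W = −ΔU = 4310 J.

4310 J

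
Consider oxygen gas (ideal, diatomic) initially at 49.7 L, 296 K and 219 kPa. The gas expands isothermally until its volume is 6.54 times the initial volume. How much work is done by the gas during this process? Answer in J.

20400 J

n = P₁V₁/(RT₁) = 219×49.7/(8.314×296) = 4.42 mol.
Isothermal: T stays 296 K; PV = const ⇒ V₂ = 325 L, P₂ = 33.5 kPa.
W = nRT ln(V₂/V₁) = 4.42×8.314×296×ln(6.54) = 20400 J.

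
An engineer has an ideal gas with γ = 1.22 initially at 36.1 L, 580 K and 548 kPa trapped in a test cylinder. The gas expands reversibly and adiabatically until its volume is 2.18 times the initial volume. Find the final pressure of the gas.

212 kPa

Adiabatic: TV^(γ−1) = const ⇒ T₂ = 580×(0.459)^0.220 = 489 K; PV^γ = const ⇒ P₂ = 212 kPa.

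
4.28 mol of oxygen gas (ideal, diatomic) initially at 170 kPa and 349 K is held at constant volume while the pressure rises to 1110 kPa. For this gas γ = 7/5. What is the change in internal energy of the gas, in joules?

172000 J

V₁ = nRT₁/P₁ = 4.28×8.314×349/170 = 73.1 L.
Isochoric: V stays 73.1 L; P/T = const ⇒ T₂ = 2280 K, P₂ = 1110 kPa.
For an ideal gas ΔU = nCvΔT with Cv = (5/2)R = 20.8 J/(mol·K).
ΔU = 4.28×20.8×(2280−349) = 172000 J.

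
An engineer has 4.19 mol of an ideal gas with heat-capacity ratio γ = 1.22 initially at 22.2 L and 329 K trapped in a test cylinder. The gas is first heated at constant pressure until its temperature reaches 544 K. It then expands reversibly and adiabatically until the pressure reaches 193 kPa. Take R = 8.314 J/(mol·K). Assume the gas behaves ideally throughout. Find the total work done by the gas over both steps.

P₁ = nRT₁/V₁ = 4.19×8.314×329/22.2 = 516 kPa.
Step 1 — Isobaric: P stays 516 kPa; V/T = const ⇒ T₂ = 544 K, V₂ = 36.7 L.
W = PΔV = 516×(36.7−22.2) kPa·L = 7490 J.
ΔU = nCvΔT = 4.19×37.8×(544−329) = 34000 J.
Q = ΔU + W = nCpΔT = 41500 J.
State after step 1: P = 516 kPa, V = 36.7 L, T = 544 K.
Step 2 — Adiabatic: T₂/T₁ = (P₂/P₁)^((γ−1)/γ) ⇒ T₂ = 544×(0.374)^0.180 = 456 K; V₂ = 82.2 L.
ΔU = nCvΔT = 4.19×37.8×(456−544) = -14000 J.
Q = 0 for an adiabatic process, so W = −ΔU = 14000 J.
Net over both steps: W = 21500 J, Q = 41500 J, ΔU = 20000 J.

21500 J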